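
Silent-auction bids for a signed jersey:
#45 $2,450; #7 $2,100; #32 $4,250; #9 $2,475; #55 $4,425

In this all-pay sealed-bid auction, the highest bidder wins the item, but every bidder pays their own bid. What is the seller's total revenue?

Total revenue: $15,700

Bids ranked: 4,425 (#55) > 4,250 (#32) > 2,475 (#9) > 2,450 (#45) > 2,100 (#7)
Every bidder forfeits their bid regardless of winning.
Revenue = 2,450 + 2,100 + 4,250 + 2,475 + 4,425 = $15,700.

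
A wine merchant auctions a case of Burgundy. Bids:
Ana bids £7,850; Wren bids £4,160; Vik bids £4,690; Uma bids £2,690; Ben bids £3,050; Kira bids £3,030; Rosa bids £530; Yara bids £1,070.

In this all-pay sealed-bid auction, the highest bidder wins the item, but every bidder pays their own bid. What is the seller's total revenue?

All-pay sealed-bid auction: the highest bidder wins the item, but every bidder pays their own bid.
Bids in order: 7,850 (Ana) > 4,690 (Vik) > 4,160 (Wren) > 3,050 (Ben) > 3,030 (Kira) > 2,690 (Uma) > …
Every bidder forfeits their bid regardless of winning.
Revenue = 7,850 + 4,160 + 4,690 + 2,690 + 3,050 + 3,030 + 530 + 1,070 = £27,070.

Total revenue: £27,070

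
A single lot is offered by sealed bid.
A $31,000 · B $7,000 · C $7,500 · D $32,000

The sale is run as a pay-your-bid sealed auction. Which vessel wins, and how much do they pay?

Bids in order: 32,000 (D) > 31,000 (A) > 7,500 (C) > 7,000 (B)
D is highest → pays own bid, $32,000.

D pays $32,000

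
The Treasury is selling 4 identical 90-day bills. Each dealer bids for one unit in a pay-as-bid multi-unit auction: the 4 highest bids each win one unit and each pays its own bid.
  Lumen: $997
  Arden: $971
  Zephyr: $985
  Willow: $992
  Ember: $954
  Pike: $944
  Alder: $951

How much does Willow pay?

Willow pays $992

Sorting: 997 (Lumen), 992 (Willow), 985 (Zephyr), 971 (Arden), 954 (Ember), 951 (Alder), …
Winners (4 units): Lumen, Willow, Zephyr, Arden.
Willow wins → own bid $992.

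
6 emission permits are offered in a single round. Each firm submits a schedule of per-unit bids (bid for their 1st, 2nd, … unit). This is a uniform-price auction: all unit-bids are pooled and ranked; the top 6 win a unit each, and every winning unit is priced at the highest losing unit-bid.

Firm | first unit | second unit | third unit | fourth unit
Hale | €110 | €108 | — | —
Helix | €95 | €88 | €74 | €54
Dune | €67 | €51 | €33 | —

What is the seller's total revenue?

All unit-bids, highest first — top 6: 110 (Hale-1), 108 (Hale-2), 95 (Helix-1), 88 (Helix-2), 74 (Helix-3), 67 (Dune-1)
Highest rejected unit-bid = €54.
Allocation: Dune 1, Hale 2, Helix 3. Every unit priced at €54.
Revenue = 6 × 54 = €324.

Total revenue: €324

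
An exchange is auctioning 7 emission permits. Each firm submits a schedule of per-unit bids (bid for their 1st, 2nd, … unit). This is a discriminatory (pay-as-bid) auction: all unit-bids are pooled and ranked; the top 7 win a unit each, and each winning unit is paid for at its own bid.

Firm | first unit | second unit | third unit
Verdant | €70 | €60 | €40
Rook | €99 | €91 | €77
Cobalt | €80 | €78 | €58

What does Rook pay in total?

Rook pays €267

Pooled unit-bids ranked (top 7): 99 (Rook-1), 91 (Rook-2), 80 (Cobalt-1), 78 (Cobalt-2), 77 (Rook-3), 70 (Verdant-1), 60 (Verdant-2)
Next rejected bid: €58 (not a price — pay-as-bid).
Rook's winning unit-bids: 99 + 91 + 77 = €267.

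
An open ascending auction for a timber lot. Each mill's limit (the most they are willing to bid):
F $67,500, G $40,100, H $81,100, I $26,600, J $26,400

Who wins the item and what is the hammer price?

H wins at $67,500

Rule: the price rises until one bidder remains; the winner pays the price at which the last rival dropped out.
Sorting limits: 81,100 (H) > 67,500 (F) > 40,100 (G) > 26,600 (I) > 26,400 (J)
Bidding ends when F exits at $67,500; H takes it.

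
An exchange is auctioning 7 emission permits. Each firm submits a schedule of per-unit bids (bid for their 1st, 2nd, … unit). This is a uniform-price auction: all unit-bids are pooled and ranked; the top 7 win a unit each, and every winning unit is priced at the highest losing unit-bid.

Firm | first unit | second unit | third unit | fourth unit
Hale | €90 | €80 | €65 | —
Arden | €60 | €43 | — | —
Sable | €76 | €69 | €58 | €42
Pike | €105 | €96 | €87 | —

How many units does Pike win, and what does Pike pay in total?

Pike: 3 units, pays €195

All unit-bids, highest first — top 7: 105 (Pike-1), 96 (Pike-2), 90 (Hale-1), 87 (Pike-3), 80 (Hale-2), 76 (Sable-1), 69 (Sable-2)
The (k+1)-th unit-bid is €65.
Pike wins 3 unit(s) at €65 each.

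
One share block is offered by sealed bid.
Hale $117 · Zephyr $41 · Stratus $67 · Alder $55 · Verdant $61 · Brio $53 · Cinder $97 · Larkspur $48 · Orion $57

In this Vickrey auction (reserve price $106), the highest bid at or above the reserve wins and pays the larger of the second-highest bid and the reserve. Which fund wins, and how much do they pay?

Hale pays $106

Bids in order: 117 (Hale) > 97 (Cinder) > 67 (Stratus) > 61 (Verdant) > 57 (Orion) > 55 (Alder) > …
Hale has the top bid at or above the reserve ($117).
Second-highest bid $97 is below the reserve $106, so the reserve binds → payment $106.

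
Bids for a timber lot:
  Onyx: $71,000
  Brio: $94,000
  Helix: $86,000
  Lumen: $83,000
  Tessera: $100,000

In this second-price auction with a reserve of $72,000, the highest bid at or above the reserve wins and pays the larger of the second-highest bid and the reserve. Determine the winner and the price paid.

Tessera pays $94,000

Bids ranked: 100,000 (Tessera) > 94,000 (Brio) > 86,000 (Helix) > 83,000 (Lumen) > 71,000 (Onyx)
Tessera has the top bid at or above the reserve ($100,000).
Second-highest bid $94,000 exceeds the reserve $72,000 → payment $94,000.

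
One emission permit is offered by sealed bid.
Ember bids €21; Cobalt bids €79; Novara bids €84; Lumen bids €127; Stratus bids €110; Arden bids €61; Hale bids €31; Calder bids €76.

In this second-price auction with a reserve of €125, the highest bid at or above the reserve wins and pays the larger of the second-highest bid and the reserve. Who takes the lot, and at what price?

Sorting bids: 127 (Lumen) > 110 (Stratus) > 84 (Novara) > 79 (Cobalt) > 76 (Calder) > 61 (Arden) > …
Highest eligible bid: Lumen at €127.
max(second-highest €110, reserve €125) = €125.

Lumen pays €125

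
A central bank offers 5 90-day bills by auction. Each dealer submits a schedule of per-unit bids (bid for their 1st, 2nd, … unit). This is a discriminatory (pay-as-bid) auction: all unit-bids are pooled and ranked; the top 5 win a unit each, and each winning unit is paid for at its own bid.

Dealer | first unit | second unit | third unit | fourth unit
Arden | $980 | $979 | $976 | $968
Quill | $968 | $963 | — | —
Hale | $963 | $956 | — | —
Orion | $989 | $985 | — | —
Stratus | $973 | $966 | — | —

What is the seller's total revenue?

Total revenue: $4,909

All unit-bids, highest first — top 5: 989 (Orion-1), 985 (Orion-2), 980 (Arden-1), 979 (Arden-2), 976 (Arden-3)
Next rejected bid: $973 (not a price — pay-as-bid).
Each winning unit pays its own bid.
Revenue = 989 + 985 + 980 + 979 + 976 = $4,909.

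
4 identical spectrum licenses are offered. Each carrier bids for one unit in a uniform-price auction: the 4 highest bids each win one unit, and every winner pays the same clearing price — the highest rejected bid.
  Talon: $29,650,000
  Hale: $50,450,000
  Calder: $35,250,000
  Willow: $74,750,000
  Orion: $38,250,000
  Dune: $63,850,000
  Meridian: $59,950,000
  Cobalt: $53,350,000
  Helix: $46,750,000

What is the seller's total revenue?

Bids ranked high→low: 74,750,000 (Willow), 63,850,000 (Dune), 59,950,000 (Meridian), 53,350,000 (Cobalt), 50,450,000 (Hale), 46,750,000 (Helix), …
Top 4: Willow, Dune, Meridian, Cobalt.
Clearing price = highest rejected bid = $50,450,000.
Total revenue = 4 × $50,450,000 = $201,800,000.

Total revenue: $201,800,000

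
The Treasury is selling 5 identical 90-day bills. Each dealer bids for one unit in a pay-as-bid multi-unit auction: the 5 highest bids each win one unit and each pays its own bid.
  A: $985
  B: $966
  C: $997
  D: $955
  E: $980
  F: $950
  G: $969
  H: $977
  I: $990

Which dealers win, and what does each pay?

Bids ranked high→low: 997 (C), 990 (I), 985 (A), 980 (E), 977 (H), 969 (G), 966 (B), …
Top 5: C, I, A, E, H.
Each winner pays its own bid: C $997, I $990, A $985, E $980, H $977.

C $997, I $990, A $985, E $980, H $977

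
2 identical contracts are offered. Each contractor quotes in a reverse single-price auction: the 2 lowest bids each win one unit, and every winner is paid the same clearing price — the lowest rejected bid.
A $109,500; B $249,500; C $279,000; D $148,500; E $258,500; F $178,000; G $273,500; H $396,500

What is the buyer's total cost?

Total cost: $356,000

Ordering the bids: 109,500 (A), 148,500 (D), 178,000 (F), 249,500 (B), …
The 2 lowest are A, D.
Lowest unsuccessful bid: $178,000 → clearing price.
Total cost = 2 × $178,000 = $356,000.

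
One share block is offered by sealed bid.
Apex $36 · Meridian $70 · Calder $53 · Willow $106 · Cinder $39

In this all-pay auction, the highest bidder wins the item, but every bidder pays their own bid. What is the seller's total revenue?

Total revenue: $304

All-pay auction: the highest bidder wins the item, but every bidder pays their own bid.
Bids ranked: 106 (Willow) > 70 (Meridian) > 53 (Calder) > 39 (Cinder) > 36 (Apex)
Willow wins with the top bid; all bids are sunk regardless.
Every bidder forfeits their bid regardless of winning.
Revenue = 36 + 70 + 53 + 106 + 39 = $304.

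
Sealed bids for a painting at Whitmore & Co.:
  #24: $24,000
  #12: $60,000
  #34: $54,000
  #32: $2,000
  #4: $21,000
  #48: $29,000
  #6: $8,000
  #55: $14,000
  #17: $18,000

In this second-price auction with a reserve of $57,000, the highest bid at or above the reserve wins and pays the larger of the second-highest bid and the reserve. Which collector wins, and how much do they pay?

#12 pays $57,000

Bids ranked: 60,000 (#12) > 54,000 (#34) > 29,000 (#48) > 24,000 (#24) > 21,000 (#4) > 18,000 (#17) > …
Highest eligible bid: #12 at $60,000.
Second-highest bid $54,000 is below the reserve $57,000, so the reserve binds → payment $57,000.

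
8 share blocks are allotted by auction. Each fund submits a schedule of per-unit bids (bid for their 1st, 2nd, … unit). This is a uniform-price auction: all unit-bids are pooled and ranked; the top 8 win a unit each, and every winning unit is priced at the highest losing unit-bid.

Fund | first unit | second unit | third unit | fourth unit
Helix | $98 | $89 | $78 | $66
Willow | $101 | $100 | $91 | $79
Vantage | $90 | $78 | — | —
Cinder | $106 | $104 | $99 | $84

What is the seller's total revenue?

Merging the schedules and taking the best 8: 106 (Cinder-1), 104 (Cinder-2), 101 (Willow-1), 100 (Willow-2), 99 (Cinder-3), 98 (Helix-1), 91 (Willow-3), 90 (Vantage-1)
The (k+1)-th unit-bid is $89.
Allocation: Cinder 3, Helix 1, Vantage 1, Willow 3. Every unit priced at $89.
Revenue = 8 × 89 = $712.

Total revenue: $712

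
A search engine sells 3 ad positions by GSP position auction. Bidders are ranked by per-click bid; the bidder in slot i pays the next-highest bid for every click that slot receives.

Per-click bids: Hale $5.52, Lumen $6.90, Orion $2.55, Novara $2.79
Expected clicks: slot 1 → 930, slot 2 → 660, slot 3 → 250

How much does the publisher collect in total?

Total revenue: $7612.50

Ranked by bid: $6.90 (Lumen) > $5.52 (Hale) > $2.79 (Novara) > $2.55 (Orion)
Slot 1: Lumen pays $5.52 × 930 = $5133.60
Slot 2: Hale pays $2.79 × 660 = $1841.40
Slot 3: Novara pays $2.55 × 250 = $637.50
Total = $7612.50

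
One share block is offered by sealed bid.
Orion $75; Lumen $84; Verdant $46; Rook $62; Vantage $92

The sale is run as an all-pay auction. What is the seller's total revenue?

Total revenue: $359

Rule: the highest bidder wins the item, but every bidder pays their own bid.
Sorting bids: 92 (Vantage) > 84 (Lumen) > 75 (Orion) > 62 (Rook) > 46 (Verdant)
Every bidder forfeits their bid regardless of winning.
Revenue = 75 + 84 + 46 + 62 + 92 = $359.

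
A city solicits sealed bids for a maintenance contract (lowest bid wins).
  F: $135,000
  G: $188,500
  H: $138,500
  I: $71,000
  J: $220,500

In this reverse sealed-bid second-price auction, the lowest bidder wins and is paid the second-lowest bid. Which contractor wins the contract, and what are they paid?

Bids in order: 71,000 (I) < 135,000 (F) < 138,500 (H) < 188,500 (G) < 220,500 (J)
Second-price: I is paid F's bid of $135,000.

I is paid $135,000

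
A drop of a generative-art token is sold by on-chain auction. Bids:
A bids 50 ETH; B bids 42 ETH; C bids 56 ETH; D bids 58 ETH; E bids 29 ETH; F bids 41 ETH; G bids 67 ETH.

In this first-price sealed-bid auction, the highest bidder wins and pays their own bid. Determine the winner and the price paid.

Bids ranked: 67 (G) > 58 (D) > 56 (C) > 50 (A) > 42 (B) > 41 (F) > …
G is highest → pays own bid, 67 ETH.

G pays 67 ETH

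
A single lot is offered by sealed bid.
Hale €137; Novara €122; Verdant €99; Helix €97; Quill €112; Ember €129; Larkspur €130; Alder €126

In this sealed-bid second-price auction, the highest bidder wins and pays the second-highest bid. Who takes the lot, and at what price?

Hale pays €130

Sealed-bid second-price auction: the highest bidder wins and pays the second-highest bid.
Sorting bids: 137 (Hale) > 130 (Larkspur) > 129 (Ember) > 126 (Alder) > 122 (Novara) > 112 (Quill) > …
Hale is highest; pays the second-highest bid, €130.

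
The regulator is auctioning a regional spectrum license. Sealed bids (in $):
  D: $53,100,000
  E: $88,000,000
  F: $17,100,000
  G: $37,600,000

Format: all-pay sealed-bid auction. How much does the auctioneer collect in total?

Total revenue: $195,800,000

Rule: the highest bidder wins the item, but every bidder pays their own bid.
Sorting bids: 88,000,000 (E) > 53,100,000 (D) > 37,600,000 (G) > 17,100,000 (F)
Every bidder forfeits their bid regardless of winning.
Revenue = 53,100,000 + 88,000,000 + 17,100,000 + 37,600,000 = $195,800,000.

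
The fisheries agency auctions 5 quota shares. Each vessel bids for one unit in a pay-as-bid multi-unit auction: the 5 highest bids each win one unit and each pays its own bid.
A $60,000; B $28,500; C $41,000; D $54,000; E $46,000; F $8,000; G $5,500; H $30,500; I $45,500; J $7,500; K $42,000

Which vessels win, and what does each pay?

Bids ranked high→low: 60,000 (A), 54,000 (D), 46,000 (E), 45,500 (I), 42,000 (K), 41,000 (C), 30,500 (H), …
Top 5: A, D, E, I, K.
Each winner pays its own bid: A $60,000, D $54,000, E $46,000, I $45,500, K $42,000.

A $60,000, D $54,000, E $46,000, I $45,500, K $42,000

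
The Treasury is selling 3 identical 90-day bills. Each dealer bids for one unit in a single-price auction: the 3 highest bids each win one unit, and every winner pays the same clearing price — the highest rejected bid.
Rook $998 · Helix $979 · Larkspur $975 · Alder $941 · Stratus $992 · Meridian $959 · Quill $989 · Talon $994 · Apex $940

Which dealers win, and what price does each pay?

Ordering the bids: 998 (Rook), 994 (Talon), 992 (Stratus), 989 (Quill), 979 (Helix), …
The 3 highest are Rook, Talon, Stratus.
First losing bid is Quill's $989, which sets the uniform price.

Rook, Talon, Stratus; each pays $989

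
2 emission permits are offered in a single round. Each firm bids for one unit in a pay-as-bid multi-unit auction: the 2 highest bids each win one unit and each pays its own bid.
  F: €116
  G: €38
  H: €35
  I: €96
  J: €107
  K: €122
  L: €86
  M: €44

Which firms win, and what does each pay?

Bids ranked high→low: 122 (K), 116 (F), 107 (J), 96 (I), …
The 2 highest are K, F.
Each winner pays its own bid: K €122, F €116.

K €122, F €116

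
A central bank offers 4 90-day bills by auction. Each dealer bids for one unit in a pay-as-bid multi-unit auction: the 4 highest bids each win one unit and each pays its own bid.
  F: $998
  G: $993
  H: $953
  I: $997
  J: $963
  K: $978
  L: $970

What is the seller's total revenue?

Total revenue: $3,966

Bids ranked high→low: 998 (F), 997 (I), 993 (G), 978 (K), 970 (L), 963 (J), …
Top 4: F, I, G, K.
Total revenue = 998 + 997 + 993 + 978 = $3,966.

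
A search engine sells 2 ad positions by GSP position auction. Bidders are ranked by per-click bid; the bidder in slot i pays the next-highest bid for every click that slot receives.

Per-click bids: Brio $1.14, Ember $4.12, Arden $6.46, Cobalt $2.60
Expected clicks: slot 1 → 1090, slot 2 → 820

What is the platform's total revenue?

Total revenue: $6622.80

Ranked by bid: $6.46 (Arden) > $4.12 (Ember) > $2.60 (Cobalt) > …
Slot 1: Arden pays $4.12 × 1090 = $4490.80
Slot 2: Ember pays $2.60 × 820 = $2132.00
Total = $6622.80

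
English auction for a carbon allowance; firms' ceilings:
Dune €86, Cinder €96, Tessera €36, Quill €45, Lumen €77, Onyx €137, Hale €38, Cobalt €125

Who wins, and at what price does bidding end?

Onyx wins at €125

Limits ranked: 137 (Onyx) > 125 (Cobalt) > 96 (Cinder) > 86 (Dune) > 77 (Lumen) > 45 (Quill) > …
Once the price passes €125, only Onyx is left; the hammer falls at Cobalt's limit of €125.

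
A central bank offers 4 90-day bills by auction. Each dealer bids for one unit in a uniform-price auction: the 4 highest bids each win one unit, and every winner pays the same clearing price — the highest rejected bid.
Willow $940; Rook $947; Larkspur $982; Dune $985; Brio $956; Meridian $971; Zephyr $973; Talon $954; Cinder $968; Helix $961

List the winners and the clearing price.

Bids ranked high→low: 985 (Dune), 982 (Larkspur), 973 (Zephyr), 971 (Meridian), 968 (Cinder), 961 (Helix), …
The 4 highest are Dune, Larkspur, Zephyr, Meridian.
Clearing price = highest rejected bid = $968.

Dune, Larkspur, Zephyr, Meridian; each pays $968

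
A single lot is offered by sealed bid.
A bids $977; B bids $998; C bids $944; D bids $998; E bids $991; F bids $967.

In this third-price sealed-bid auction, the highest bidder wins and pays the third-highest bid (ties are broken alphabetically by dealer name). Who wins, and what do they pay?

Sorting bids: 998 (B) > 998 (D) > 991 (E) > 977 (A) > 967 (F) > 944 (C)
B and D tie at $998; tie-break gives it to B.
B is highest; pays the third-highest bid, $991.

B pays $991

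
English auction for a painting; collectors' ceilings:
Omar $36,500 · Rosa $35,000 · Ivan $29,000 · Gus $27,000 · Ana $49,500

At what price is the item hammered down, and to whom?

Ana wins at $36,500

Open ascending-bid auction: the price rises until one bidder remains; the winner pays the price at which the last rival dropped out.
Sorting limits: 49,500 (Ana) > 36,500 (Omar) > 35,000 (Rosa) > 29,000 (Ivan) > 27,000 (Gus)
Bidding ends when Omar exits at $36,500; Ana takes it.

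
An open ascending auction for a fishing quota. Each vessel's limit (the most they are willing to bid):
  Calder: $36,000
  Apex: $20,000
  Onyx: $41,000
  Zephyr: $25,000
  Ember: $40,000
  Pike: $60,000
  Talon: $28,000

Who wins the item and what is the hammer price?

Rule: the price rises until one bidder remains; the winner pays the price at which the last rival dropped out.
Sorting limits: 60,000 (Pike) > 41,000 (Onyx) > 40,000 (Ember) > 36,000 (Calder) > 28,000 (Talon) > 25,000 (Zephyr) > …
Onyx is the last rival to drop out, at $41,000; Pike remains and wins at that price.

Pike wins at $41,000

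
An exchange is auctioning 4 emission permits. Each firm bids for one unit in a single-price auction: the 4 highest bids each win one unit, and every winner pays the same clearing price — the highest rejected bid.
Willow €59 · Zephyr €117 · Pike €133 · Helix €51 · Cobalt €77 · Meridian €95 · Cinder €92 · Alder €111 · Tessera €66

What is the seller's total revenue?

Total revenue: €368

Bids ranked high→low: 133 (Pike), 117 (Zephyr), 111 (Alder), 95 (Meridian), 92 (Cinder), 77 (Cobalt), …
Winners (4 units): Pike, Zephyr, Alder, Meridian.
Clearing price = highest rejected bid = €92.
Total revenue = 4 × €92 = €368.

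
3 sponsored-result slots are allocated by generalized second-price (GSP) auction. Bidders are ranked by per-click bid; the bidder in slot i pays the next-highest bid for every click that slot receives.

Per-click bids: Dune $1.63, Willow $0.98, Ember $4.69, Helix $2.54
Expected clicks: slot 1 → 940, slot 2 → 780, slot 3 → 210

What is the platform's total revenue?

Sorting advertisers: $4.69 (Ember) > $2.54 (Helix) > $1.63 (Dune) > $0.98 (Willow)
Slot 1: Ember pays $2.54 × 940 = $2387.60
Slot 2: Helix pays $1.63 × 780 = $1271.40
Slot 3: Dune pays $0.98 × 210 = $205.80
Total = $3864.80

Total revenue: $3864.80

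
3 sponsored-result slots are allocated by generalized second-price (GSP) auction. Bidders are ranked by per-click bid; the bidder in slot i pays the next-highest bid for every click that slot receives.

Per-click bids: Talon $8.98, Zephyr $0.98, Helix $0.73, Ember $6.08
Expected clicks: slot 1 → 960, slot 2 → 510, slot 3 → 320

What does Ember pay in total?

Ember pays $499.80

Per-click bids in order: $8.98 (Talon) > $6.08 (Ember) > $0.98 (Zephyr) > $0.73 (Helix)
Ember holds slot 2 → pays next bid $0.98 × 510 clicks = $499.80.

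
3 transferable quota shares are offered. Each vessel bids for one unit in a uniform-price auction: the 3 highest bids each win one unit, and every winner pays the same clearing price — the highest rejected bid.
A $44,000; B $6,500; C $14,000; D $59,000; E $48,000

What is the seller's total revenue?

Total revenue: $42,000

Bids ranked high→low: 59,000 (D), 48,000 (E), 44,000 (A), 14,000 (C), 6,500 (B)
Winners (3 units): D, E, A.
First losing bid is C's $14,000, which sets the uniform price.
Total revenue = 3 × $14,000 = $42,000.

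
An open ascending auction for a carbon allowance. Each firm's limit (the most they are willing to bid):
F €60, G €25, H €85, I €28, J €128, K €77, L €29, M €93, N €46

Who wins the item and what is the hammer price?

J wins at €93

Open ascending-bid auction: the price rises until one bidder remains; the winner pays the price at which the last rival dropped out.
Sorting limits: 128 (J) > 93 (M) > 85 (H) > 77 (K) > 60 (F) > 46 (N) > …
Bidding ends when M exits at €93; J takes it.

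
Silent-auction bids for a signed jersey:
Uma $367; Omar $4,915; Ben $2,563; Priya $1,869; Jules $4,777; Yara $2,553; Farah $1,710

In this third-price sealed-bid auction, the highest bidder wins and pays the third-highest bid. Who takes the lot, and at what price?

Omar pays $2,563

Third-price sealed-bid auction: the highest bidder wins and pays the third-highest bid.
Sorting bids: 4,915 (Omar) > 4,777 (Jules) > 2,563 (Ben) > 2,553 (Yara) > 1,869 (Priya) > 1,710 (Farah) > …
Omar is highest; pays the third-highest bid, $2,563.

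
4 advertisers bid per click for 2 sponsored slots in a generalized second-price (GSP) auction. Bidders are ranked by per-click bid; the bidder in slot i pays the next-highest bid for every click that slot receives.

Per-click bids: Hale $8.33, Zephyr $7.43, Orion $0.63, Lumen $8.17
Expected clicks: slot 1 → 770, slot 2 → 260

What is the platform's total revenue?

Ranked by bid: $8.33 (Hale) > $8.17 (Lumen) > $7.43 (Zephyr) > …
Slot 1: Hale pays $8.17 × 770 = $6290.90
Slot 2: Lumen pays $7.43 × 260 = $1931.80
Total = $8222.70

Total revenue: $8222.70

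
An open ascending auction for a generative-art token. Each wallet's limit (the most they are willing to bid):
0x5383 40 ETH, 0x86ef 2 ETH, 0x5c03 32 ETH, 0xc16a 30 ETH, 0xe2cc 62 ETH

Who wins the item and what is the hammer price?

Limits in order: 62 (0xe2cc) > 40 (0x5383) > 32 (0x5c03) > 30 (0xc16a) > 2 (0x86ef)
Once the price passes 40 ETH, only 0xe2cc is left; the hammer falls at 0x5383's limit of 40 ETH.

0xe2cc wins at 40 ETH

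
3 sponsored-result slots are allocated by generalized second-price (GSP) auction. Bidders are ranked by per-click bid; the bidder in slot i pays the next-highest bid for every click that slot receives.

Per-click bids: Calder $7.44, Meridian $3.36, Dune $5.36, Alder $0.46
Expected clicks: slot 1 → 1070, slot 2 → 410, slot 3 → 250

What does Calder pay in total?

Per-click bids in order: $7.44 (Calder) > $5.36 (Dune) > $3.36 (Meridian) > $0.46 (Alder)
Calder holds slot 1 → pays next bid $5.36 × 1070 clicks = $5735.20.

Calder pays $5735.20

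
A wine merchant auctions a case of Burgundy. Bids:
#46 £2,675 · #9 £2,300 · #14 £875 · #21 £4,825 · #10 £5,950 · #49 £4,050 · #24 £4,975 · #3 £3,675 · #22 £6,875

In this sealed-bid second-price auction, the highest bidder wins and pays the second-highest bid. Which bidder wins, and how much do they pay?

#22 pays £5,950

Sorting bids: 6,875 (#22) > 5,950 (#10) > 4,975 (#24) > 4,825 (#21) > 4,050 (#49) > 3,675 (#3) > …
Second-price: #22 pays #10's bid of £5,950.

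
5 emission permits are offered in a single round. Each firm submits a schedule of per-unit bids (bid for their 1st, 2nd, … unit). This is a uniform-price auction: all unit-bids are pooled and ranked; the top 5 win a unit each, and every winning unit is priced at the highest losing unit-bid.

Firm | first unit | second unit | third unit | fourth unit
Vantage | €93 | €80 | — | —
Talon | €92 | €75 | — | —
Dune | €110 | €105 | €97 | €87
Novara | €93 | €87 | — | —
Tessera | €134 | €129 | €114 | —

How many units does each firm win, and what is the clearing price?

Dune 2, Tessera 3; clearing price €97

All unit-bids, highest first — top 5: 134 (Tessera-1), 129 (Tessera-2), 114 (Tessera-3), 110 (Dune-1), 105 (Dune-2)
First bid not allocated: €97.
Allocation: Dune 2, Tessera 3.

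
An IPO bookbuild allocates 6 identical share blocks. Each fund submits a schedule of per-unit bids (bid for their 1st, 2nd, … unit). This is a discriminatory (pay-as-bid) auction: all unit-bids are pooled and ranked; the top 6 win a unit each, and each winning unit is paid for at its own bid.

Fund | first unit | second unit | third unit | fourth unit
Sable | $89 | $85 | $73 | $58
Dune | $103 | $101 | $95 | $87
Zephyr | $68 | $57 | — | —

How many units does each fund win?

Dune 4, Sable 2

Merging the schedules and taking the best 6: 103 (Dune-1), 101 (Dune-2), 95 (Dune-3), 89 (Sable-1), 87 (Dune-4), 85 (Sable-2)
Next rejected bid: $73 (not a price — pay-as-bid).
Allocation: Dune 4, Sable 2.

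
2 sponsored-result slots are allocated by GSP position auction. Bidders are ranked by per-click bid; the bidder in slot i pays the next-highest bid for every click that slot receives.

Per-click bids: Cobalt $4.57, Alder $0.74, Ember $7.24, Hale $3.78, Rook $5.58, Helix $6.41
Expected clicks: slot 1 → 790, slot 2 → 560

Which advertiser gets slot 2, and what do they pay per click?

Helix; $5.58 per click

Per-click bids in order: $7.24 (Ember) > $6.41 (Helix) > $5.58 (Rook) > …
Slot 2 goes to the second-ranked bidder, Helix, who pays the next bid down: $5.58/click.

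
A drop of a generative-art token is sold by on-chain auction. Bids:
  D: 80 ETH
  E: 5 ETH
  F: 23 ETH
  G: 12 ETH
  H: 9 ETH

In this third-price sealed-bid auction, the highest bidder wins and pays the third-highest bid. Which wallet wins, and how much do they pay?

D pays 12 ETH

Bids ranked: 80 (D) > 23 (F) > 12 (G) > 9 (H) > 5 (E)
D is highest; pays the third-highest bid, 12 ETH.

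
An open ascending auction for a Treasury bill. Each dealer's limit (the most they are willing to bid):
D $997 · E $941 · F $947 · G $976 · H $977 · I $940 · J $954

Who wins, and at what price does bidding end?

Rule: the price rises until one bidder remains; the winner pays the price at which the last rival dropped out.
Limits ranked: 997 (D) > 977 (H) > 976 (G) > 954 (J) > 947 (F) > 941 (E) > …
H is the last rival to drop out, at $977; D remains and wins at that price.

D wins at $977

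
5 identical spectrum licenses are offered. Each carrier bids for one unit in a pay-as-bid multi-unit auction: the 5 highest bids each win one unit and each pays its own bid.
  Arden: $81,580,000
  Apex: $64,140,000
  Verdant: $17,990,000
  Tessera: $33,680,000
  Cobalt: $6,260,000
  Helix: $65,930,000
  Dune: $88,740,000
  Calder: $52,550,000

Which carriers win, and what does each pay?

Dune $88,740,000, Arden $81,580,000, Helix $65,930,000, Apex $64,140,000, Calder $52,550,000

Sorting: 88,740,000 (Dune), 81,580,000 (Arden), 65,930,000 (Helix), 64,140,000 (Apex), 52,550,000 (Calder), 33,680,000 (Tessera), 17,990,000 (Verdant), …
Winners (5 units): Dune, Arden, Helix, Apex, Calder.
Each winner pays its own bid: Dune $88,740,000, Arden $81,580,000, Helix $65,930,000, Apex $64,140,000, Calder $52,550,000.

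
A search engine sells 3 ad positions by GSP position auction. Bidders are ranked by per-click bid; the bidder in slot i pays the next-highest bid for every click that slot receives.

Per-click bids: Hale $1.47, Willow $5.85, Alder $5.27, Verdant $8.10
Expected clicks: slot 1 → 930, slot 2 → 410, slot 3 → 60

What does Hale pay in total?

Hale pays $0.00

Sorting advertisers: $8.10 (Verdant) > $5.85 (Willow) > $5.27 (Alder) > $1.47 (Hale)
Hale ranks below slot 3 → no slot, pays nothing.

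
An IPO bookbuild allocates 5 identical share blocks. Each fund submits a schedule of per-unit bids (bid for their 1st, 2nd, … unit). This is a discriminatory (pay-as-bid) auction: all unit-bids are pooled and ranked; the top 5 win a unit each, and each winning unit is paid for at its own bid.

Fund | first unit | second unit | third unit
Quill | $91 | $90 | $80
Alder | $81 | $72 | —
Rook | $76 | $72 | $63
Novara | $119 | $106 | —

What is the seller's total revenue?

Pooled unit-bids ranked (top 5): 119 (Novara-1), 106 (Novara-2), 91 (Quill-1), 90 (Quill-2), 81 (Alder-1)
Next rejected bid: $80 (not a price — pay-as-bid).
Each winning unit pays its own bid.
Revenue = 119 + 106 + 91 + 90 + 81 = $487.

Total revenue: $487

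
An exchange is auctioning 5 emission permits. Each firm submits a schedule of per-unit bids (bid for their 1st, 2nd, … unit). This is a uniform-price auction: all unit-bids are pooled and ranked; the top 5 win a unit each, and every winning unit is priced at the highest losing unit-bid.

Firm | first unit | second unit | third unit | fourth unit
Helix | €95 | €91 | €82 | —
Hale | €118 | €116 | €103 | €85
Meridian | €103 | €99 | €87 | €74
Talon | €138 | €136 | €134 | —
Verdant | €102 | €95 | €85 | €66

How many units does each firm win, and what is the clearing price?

Pooled unit-bids ranked (top 5): 138 (Talon-1), 136 (Talon-2), 134 (Talon-3), 118 (Hale-1), 116 (Hale-2)
The (k+1)-th unit-bid is €103.
Allocation: Hale 2, Talon 3.

Hale 2, Talon 3; clearing price €103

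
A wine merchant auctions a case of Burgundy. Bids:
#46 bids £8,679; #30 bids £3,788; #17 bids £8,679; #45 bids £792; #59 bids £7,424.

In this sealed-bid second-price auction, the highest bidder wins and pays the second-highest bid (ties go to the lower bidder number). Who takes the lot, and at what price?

#17 pays £8,679

Sealed-bid second-price auction: the highest bidder wins and pays the second-highest bid.
Bids ranked: 8,679 (#17) > 8,679 (#46) > 7,424 (#59) > 3,788 (#30) > 792 (#45)
#17 and #46 tie at £8,679; tie-break gives it to #17.
#17 is highest; pays the second-highest bid, £8,679.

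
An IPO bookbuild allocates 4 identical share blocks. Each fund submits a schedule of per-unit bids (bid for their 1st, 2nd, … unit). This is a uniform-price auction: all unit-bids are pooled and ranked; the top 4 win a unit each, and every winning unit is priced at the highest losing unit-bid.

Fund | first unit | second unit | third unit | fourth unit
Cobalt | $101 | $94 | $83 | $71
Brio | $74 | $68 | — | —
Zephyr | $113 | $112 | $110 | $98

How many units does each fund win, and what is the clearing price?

Merging the schedules and taking the best 4: 113 (Zephyr-1), 112 (Zephyr-2), 110 (Zephyr-3), 101 (Cobalt-1)
The (k+1)-th unit-bid is $98.
Allocation: Cobalt 1, Zephyr 3.

Cobalt 1, Zephyr 3; clearing price $98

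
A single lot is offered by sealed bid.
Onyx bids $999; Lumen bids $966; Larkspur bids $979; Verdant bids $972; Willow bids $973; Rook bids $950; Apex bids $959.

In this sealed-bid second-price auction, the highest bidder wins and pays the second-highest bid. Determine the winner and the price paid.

Bids in order: 999 (Onyx) > 979 (Larkspur) > 973 (Willow) > 972 (Verdant) > 966 (Lumen) > 959 (Apex) > …
Second-price: Onyx pays Larkspur's bid of $979.

Onyx pays $979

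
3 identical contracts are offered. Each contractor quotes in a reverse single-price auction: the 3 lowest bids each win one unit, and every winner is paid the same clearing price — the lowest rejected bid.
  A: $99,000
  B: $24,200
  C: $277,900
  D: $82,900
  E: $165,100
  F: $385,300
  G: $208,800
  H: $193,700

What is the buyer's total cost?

Total cost: $495,300

Ordering the bids: 24,200 (B), 82,900 (D), 99,000 (A), 165,100 (E), 193,700 (H), …
Lowest 3: B, D, A.
First losing bid is E's $165,100, which sets the uniform price.
Total cost = 3 × $165,100 = $495,300.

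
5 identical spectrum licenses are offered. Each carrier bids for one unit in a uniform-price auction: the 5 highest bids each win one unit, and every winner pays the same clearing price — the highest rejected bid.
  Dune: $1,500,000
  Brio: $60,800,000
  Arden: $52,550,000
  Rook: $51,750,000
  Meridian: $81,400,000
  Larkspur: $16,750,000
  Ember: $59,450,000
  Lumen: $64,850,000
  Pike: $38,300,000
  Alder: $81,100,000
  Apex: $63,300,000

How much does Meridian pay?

Ordering the bids: 81,400,000 (Meridian), 81,100,000 (Alder), 64,850,000 (Lumen), 63,300,000 (Apex), 60,800,000 (Brio), 59,450,000 (Ember), 52,550,000 (Arden), …
Winners (5 units): Meridian, Alder, Lumen, Apex, Brio.
Clearing price = highest rejected bid = $59,450,000.
Meridian wins → pays $59,450,000.

Meridian pays $59,450,000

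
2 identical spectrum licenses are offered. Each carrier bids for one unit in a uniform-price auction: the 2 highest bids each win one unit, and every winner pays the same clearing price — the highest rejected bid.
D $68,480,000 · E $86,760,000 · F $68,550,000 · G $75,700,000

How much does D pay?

D pays $0

Bids ranked high→low: 86,760,000 (E), 75,700,000 (G), 68,550,000 (F), 68,480,000 (D)
Top 2: E, G.
First losing bid is F's $68,550,000, which sets the uniform price.
D does not win → pays $0.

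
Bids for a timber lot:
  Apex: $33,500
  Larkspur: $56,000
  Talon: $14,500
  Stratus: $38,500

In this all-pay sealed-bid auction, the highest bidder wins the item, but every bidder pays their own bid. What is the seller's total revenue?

Total revenue: $142,500

Sorting bids: 56,000 (Larkspur) > 38,500 (Stratus) > 33,500 (Apex) > 14,500 (Talon)
Every bidder forfeits their bid regardless of winning.
Revenue = 33,500 + 56,000 + 14,500 + 38,500 = $142,500.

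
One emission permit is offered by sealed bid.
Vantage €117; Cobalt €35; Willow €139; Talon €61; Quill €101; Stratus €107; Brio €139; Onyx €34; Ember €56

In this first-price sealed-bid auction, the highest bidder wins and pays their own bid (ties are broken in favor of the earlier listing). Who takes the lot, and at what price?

Willow pays €139

Bids in order: 139 (Willow) > 139 (Brio) > 117 (Vantage) > 107 (Stratus) > 101 (Quill) > 61 (Talon) > …
Willow and Brio tie at €139; tie-break gives it to Willow.
First-price: Willow pays what they bid, €139.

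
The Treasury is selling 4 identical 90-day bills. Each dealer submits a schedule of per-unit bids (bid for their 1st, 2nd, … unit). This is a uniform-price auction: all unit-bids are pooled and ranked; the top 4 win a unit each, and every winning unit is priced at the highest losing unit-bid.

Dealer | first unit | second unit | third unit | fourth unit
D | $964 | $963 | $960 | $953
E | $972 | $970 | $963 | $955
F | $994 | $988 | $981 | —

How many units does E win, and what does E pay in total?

E: 1 unit, pays $970

All unit-bids, highest first — top 4: 994 (F-1), 988 (F-2), 981 (F-3), 972 (E-1)
Highest rejected unit-bid = $970.
E wins 1 unit(s) at $970 each.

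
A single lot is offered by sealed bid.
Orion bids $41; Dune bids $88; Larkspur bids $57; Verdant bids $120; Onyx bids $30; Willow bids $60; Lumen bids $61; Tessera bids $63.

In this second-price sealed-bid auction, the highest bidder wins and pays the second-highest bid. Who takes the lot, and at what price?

Verdant pays $88

Bids in order: 120 (Verdant) > 88 (Dune) > 63 (Tessera) > 61 (Lumen) > 60 (Willow) > 57 (Larkspur) > …
Second-price: Verdant pays Dune's bid of $88.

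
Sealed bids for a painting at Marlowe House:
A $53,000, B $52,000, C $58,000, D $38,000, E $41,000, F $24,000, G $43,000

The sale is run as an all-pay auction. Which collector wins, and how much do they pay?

All-pay auction: the highest bidder wins the item, but every bidder pays their own bid.
Bids ranked: 58,000 (C) > 53,000 (A) > 52,000 (B) > 43,000 (G) > 41,000 (E) > 38,000 (D) > …
C wins with the top bid; all bids are sunk regardless.

C pays $58,000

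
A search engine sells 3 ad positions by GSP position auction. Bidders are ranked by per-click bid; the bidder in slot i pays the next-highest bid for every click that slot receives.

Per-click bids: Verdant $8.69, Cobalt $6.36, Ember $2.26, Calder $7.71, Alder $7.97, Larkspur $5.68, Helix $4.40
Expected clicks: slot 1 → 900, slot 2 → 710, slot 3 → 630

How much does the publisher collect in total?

Total revenue: $16653.90

Ranked by bid: $8.69 (Verdant) > $7.97 (Alder) > $7.71 (Calder) > $6.36 (Cobalt) > …
Slot 1: Verdant pays $7.97 × 900 = $7173.00
Slot 2: Alder pays $7.71 × 710 = $5474.10
Slot 3: Calder pays $6.36 × 630 = $4006.80
Total = $16653.90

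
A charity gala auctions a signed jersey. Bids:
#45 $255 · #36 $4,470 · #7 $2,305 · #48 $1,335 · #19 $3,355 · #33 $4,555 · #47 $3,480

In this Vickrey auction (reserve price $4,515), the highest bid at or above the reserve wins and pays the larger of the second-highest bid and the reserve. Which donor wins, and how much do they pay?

Bids in order: 4,555 (#33) > 4,470 (#36) > 3,480 (#47) > 3,355 (#19) > 2,305 (#7) > 1,335 (#48) > …
Highest eligible bid: #33 at $4,555.
Second-highest bid $4,470 is below the reserve $4,515, so the reserve binds → payment $4,515.

#33 pays $4,515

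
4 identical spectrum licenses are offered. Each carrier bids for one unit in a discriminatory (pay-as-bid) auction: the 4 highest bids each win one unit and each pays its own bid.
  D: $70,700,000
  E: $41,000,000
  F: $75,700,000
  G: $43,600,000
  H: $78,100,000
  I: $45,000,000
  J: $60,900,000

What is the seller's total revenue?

Total revenue: $285,400,000

Sorting: 78,100,000 (H), 75,700,000 (F), 70,700,000 (D), 60,900,000 (J), 45,000,000 (I), 43,600,000 (G), …
Winners (4 units): H, F, D, J.
Total revenue = 78,100,000 + 75,700,000 + 70,700,000 + 60,900,000 = $285,400,000.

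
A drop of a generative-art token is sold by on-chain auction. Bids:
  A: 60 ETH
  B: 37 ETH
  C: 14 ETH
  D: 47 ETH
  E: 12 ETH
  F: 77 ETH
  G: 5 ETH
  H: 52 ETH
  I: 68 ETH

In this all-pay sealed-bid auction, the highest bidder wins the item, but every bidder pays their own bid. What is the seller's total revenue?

Total revenue: 372 ETH

Bids in order: 77 (F) > 68 (I) > 60 (A) > 52 (H) > 47 (D) > 37 (B) > …
F wins with the top bid; all bids are sunk regardless.
Every bidder forfeits their bid regardless of winning.
Revenue = 60 + 37 + 14 + 47 + 12 + 77 + 5 + 52 + 68 = 372 ETH.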